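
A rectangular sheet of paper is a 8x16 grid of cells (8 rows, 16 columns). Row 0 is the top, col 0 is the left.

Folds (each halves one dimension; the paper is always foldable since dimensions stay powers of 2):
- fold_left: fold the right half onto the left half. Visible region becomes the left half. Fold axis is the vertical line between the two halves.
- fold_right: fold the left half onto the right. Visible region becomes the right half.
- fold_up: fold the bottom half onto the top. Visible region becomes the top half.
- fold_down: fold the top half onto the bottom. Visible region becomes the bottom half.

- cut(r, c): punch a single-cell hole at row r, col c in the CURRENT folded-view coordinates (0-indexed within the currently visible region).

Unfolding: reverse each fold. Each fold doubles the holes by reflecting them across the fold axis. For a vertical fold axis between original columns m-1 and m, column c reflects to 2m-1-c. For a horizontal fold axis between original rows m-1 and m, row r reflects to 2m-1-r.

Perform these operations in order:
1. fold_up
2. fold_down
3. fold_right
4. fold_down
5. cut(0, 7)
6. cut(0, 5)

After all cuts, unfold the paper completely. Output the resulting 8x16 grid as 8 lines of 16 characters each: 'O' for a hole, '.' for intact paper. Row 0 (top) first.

Op 1 fold_up: fold axis h@4; visible region now rows[0,4) x cols[0,16) = 4x16
Op 2 fold_down: fold axis h@2; visible region now rows[2,4) x cols[0,16) = 2x16
Op 3 fold_right: fold axis v@8; visible region now rows[2,4) x cols[8,16) = 2x8
Op 4 fold_down: fold axis h@3; visible region now rows[3,4) x cols[8,16) = 1x8
Op 5 cut(0, 7): punch at orig (3,15); cuts so far [(3, 15)]; region rows[3,4) x cols[8,16) = 1x8
Op 6 cut(0, 5): punch at orig (3,13); cuts so far [(3, 13), (3, 15)]; region rows[3,4) x cols[8,16) = 1x8
Unfold 1 (reflect across h@3): 4 holes -> [(2, 13), (2, 15), (3, 13), (3, 15)]
Unfold 2 (reflect across v@8): 8 holes -> [(2, 0), (2, 2), (2, 13), (2, 15), (3, 0), (3, 2), (3, 13), (3, 15)]
Unfold 3 (reflect across h@2): 16 holes -> [(0, 0), (0, 2), (0, 13), (0, 15), (1, 0), (1, 2), (1, 13), (1, 15), (2, 0), (2, 2), (2, 13), (2, 15), (3, 0), (3, 2), (3, 13), (3, 15)]
Unfold 4 (reflect across h@4): 32 holes -> [(0, 0), (0, 2), (0, 13), (0, 15), (1, 0), (1, 2), (1, 13), (1, 15), (2, 0), (2, 2), (2, 13), (2, 15), (3, 0), (3, 2), (3, 13), (3, 15), (4, 0), (4, 2), (4, 13), (4, 15), (5, 0), (5, 2), (5, 13), (5, 15), (6, 0), (6, 2), (6, 13), (6, 15), (7, 0), (7, 2), (7, 13), (7, 15)]

Answer: O.O..........O.O
O.O..........O.O
O.O..........O.O
O.O..........O.O
O.O..........O.O
O.O..........O.O
O.O..........O.O
O.O..........O.O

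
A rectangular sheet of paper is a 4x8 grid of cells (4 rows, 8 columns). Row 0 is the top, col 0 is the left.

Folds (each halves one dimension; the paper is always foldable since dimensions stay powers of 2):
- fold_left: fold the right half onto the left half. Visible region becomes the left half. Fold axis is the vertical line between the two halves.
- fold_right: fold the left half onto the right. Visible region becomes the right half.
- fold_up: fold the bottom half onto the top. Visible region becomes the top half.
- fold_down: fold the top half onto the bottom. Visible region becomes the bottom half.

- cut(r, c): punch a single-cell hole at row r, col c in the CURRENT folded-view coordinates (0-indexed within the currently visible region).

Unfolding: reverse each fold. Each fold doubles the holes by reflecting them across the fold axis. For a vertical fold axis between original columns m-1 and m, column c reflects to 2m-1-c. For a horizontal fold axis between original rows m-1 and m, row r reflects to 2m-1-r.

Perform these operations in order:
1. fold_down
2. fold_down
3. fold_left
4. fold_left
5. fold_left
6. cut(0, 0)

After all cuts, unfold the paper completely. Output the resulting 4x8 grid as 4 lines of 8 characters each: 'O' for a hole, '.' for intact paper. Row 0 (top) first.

Op 1 fold_down: fold axis h@2; visible region now rows[2,4) x cols[0,8) = 2x8
Op 2 fold_down: fold axis h@3; visible region now rows[3,4) x cols[0,8) = 1x8
Op 3 fold_left: fold axis v@4; visible region now rows[3,4) x cols[0,4) = 1x4
Op 4 fold_left: fold axis v@2; visible region now rows[3,4) x cols[0,2) = 1x2
Op 5 fold_left: fold axis v@1; visible region now rows[3,4) x cols[0,1) = 1x1
Op 6 cut(0, 0): punch at orig (3,0); cuts so far [(3, 0)]; region rows[3,4) x cols[0,1) = 1x1
Unfold 1 (reflect across v@1): 2 holes -> [(3, 0), (3, 1)]
Unfold 2 (reflect across v@2): 4 holes -> [(3, 0), (3, 1), (3, 2), (3, 3)]
Unfold 3 (reflect across v@4): 8 holes -> [(3, 0), (3, 1), (3, 2), (3, 3), (3, 4), (3, 5), (3, 6), (3, 7)]
Unfold 4 (reflect across h@3): 16 holes -> [(2, 0), (2, 1), (2, 2), (2, 3), (2, 4), (2, 5), (2, 6), (2, 7), (3, 0), (3, 1), (3, 2), (3, 3), (3, 4), (3, 5), (3, 6), (3, 7)]
Unfold 5 (reflect across h@2): 32 holes -> [(0, 0), (0, 1), (0, 2), (0, 3), (0, 4), (0, 5), (0, 6), (0, 7), (1, 0), (1, 1), (1, 2), (1, 3), (1, 4), (1, 5), (1, 6), (1, 7), (2, 0), (2, 1), (2, 2), (2, 3), (2, 4), (2, 5), (2, 6), (2, 7), (3, 0), (3, 1), (3, 2), (3, 3), (3, 4), (3, 5), (3, 6), (3, 7)]

Answer: OOOOOOOO
OOOOOOOO
OOOOOOOO
OOOOOOOO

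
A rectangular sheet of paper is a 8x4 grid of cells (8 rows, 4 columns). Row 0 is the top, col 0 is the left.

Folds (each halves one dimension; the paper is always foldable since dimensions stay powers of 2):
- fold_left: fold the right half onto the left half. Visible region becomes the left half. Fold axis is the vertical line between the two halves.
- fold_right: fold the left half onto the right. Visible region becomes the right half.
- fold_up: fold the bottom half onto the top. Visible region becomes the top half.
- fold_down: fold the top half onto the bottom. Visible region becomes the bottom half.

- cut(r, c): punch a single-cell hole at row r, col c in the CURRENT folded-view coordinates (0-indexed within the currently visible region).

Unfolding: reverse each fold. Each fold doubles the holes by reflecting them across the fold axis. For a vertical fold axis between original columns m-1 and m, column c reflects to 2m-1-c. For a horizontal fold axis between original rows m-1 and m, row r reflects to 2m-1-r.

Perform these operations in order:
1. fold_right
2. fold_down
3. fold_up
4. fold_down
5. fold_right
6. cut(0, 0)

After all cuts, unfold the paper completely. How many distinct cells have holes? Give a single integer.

Answer: 32

Derivation:
Op 1 fold_right: fold axis v@2; visible region now rows[0,8) x cols[2,4) = 8x2
Op 2 fold_down: fold axis h@4; visible region now rows[4,8) x cols[2,4) = 4x2
Op 3 fold_up: fold axis h@6; visible region now rows[4,6) x cols[2,4) = 2x2
Op 4 fold_down: fold axis h@5; visible region now rows[5,6) x cols[2,4) = 1x2
Op 5 fold_right: fold axis v@3; visible region now rows[5,6) x cols[3,4) = 1x1
Op 6 cut(0, 0): punch at orig (5,3); cuts so far [(5, 3)]; region rows[5,6) x cols[3,4) = 1x1
Unfold 1 (reflect across v@3): 2 holes -> [(5, 2), (5, 3)]
Unfold 2 (reflect across h@5): 4 holes -> [(4, 2), (4, 3), (5, 2), (5, 3)]
Unfold 3 (reflect across h@6): 8 holes -> [(4, 2), (4, 3), (5, 2), (5, 3), (6, 2), (6, 3), (7, 2), (7, 3)]
Unfold 4 (reflect across h@4): 16 holes -> [(0, 2), (0, 3), (1, 2), (1, 3), (2, 2), (2, 3), (3, 2), (3, 3), (4, 2), (4, 3), (5, 2), (5, 3), (6, 2), (6, 3), (7, 2), (7, 3)]
Unfold 5 (reflect across v@2): 32 holes -> [(0, 0), (0, 1), (0, 2), (0, 3), (1, 0), (1, 1), (1, 2), (1, 3), (2, 0), (2, 1), (2, 2), (2, 3), (3, 0), (3, 1), (3, 2), (3, 3), (4, 0), (4, 1), (4, 2), (4, 3), (5, 0), (5, 1), (5, 2), (5, 3), (6, 0), (6, 1), (6, 2), (6, 3), (7, 0), (7, 1), (7, 2), (7, 3)]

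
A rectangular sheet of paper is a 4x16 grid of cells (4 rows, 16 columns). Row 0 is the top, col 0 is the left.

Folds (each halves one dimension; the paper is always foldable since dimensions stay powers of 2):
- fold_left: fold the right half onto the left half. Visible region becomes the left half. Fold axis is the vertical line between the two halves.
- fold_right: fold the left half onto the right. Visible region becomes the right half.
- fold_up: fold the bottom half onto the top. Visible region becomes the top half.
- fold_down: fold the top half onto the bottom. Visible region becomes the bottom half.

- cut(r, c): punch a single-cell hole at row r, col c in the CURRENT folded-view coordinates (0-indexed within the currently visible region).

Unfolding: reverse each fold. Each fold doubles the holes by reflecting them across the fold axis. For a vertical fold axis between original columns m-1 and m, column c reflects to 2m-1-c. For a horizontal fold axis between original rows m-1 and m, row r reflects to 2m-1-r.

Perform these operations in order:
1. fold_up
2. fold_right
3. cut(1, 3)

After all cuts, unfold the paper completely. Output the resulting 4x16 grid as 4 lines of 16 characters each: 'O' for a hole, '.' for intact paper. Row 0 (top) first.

Op 1 fold_up: fold axis h@2; visible region now rows[0,2) x cols[0,16) = 2x16
Op 2 fold_right: fold axis v@8; visible region now rows[0,2) x cols[8,16) = 2x8
Op 3 cut(1, 3): punch at orig (1,11); cuts so far [(1, 11)]; region rows[0,2) x cols[8,16) = 2x8
Unfold 1 (reflect across v@8): 2 holes -> [(1, 4), (1, 11)]
Unfold 2 (reflect across h@2): 4 holes -> [(1, 4), (1, 11), (2, 4), (2, 11)]

Answer: ................
....O......O....
....O......O....
................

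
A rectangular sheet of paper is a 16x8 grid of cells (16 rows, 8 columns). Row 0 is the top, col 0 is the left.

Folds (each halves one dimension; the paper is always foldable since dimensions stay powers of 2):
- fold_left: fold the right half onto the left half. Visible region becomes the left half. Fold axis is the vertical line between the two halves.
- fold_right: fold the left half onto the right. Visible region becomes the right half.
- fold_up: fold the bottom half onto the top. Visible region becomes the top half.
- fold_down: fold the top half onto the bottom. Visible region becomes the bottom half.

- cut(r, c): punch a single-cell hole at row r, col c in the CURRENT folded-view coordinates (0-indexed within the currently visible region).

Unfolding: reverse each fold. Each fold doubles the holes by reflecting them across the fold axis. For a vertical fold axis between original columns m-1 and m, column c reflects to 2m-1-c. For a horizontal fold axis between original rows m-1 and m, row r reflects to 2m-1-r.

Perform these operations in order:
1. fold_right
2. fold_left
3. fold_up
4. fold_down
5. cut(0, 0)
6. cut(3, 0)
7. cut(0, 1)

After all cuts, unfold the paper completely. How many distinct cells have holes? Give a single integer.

Answer: 48

Derivation:
Op 1 fold_right: fold axis v@4; visible region now rows[0,16) x cols[4,8) = 16x4
Op 2 fold_left: fold axis v@6; visible region now rows[0,16) x cols[4,6) = 16x2
Op 3 fold_up: fold axis h@8; visible region now rows[0,8) x cols[4,6) = 8x2
Op 4 fold_down: fold axis h@4; visible region now rows[4,8) x cols[4,6) = 4x2
Op 5 cut(0, 0): punch at orig (4,4); cuts so far [(4, 4)]; region rows[4,8) x cols[4,6) = 4x2
Op 6 cut(3, 0): punch at orig (7,4); cuts so far [(4, 4), (7, 4)]; region rows[4,8) x cols[4,6) = 4x2
Op 7 cut(0, 1): punch at orig (4,5); cuts so far [(4, 4), (4, 5), (7, 4)]; region rows[4,8) x cols[4,6) = 4x2
Unfold 1 (reflect across h@4): 6 holes -> [(0, 4), (3, 4), (3, 5), (4, 4), (4, 5), (7, 4)]
Unfold 2 (reflect across h@8): 12 holes -> [(0, 4), (3, 4), (3, 5), (4, 4), (4, 5), (7, 4), (8, 4), (11, 4), (11, 5), (12, 4), (12, 5), (15, 4)]
Unfold 3 (reflect across v@6): 24 holes -> [(0, 4), (0, 7), (3, 4), (3, 5), (3, 6), (3, 7), (4, 4), (4, 5), (4, 6), (4, 7), (7, 4), (7, 7), (8, 4), (8, 7), (11, 4), (11, 5), (11, 6), (11, 7), (12, 4), (12, 5), (12, 6), (12, 7), (15, 4), (15, 7)]
Unfold 4 (reflect across v@4): 48 holes -> [(0, 0), (0, 3), (0, 4), (0, 7), (3, 0), (3, 1), (3, 2), (3, 3), (3, 4), (3, 5), (3, 6), (3, 7), (4, 0), (4, 1), (4, 2), (4, 3), (4, 4), (4, 5), (4, 6), (4, 7), (7, 0), (7, 3), (7, 4), (7, 7), (8, 0), (8, 3), (8, 4), (8, 7), (11, 0), (11, 1), (11, 2), (11, 3), (11, 4), (11, 5), (11, 6), (11, 7), (12, 0), (12, 1), (12, 2), (12, 3), (12, 4), (12, 5), (12, 6), (12, 7), (15, 0), (15, 3), (15, 4), (15, 7)]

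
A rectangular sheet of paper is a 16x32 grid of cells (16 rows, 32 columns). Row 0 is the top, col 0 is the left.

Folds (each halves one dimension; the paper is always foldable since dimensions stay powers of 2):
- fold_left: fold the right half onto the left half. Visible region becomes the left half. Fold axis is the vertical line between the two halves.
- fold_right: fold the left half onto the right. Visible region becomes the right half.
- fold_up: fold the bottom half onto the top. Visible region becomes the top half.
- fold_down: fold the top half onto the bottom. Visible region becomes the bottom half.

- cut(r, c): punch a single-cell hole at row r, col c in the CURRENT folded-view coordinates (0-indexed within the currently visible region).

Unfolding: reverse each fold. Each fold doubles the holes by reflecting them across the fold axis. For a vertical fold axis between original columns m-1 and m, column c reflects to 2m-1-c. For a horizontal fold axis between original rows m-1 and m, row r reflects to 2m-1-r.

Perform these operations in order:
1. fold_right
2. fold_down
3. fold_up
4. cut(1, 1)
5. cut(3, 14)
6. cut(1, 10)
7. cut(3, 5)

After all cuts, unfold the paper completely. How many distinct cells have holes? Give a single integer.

Answer: 32

Derivation:
Op 1 fold_right: fold axis v@16; visible region now rows[0,16) x cols[16,32) = 16x16
Op 2 fold_down: fold axis h@8; visible region now rows[8,16) x cols[16,32) = 8x16
Op 3 fold_up: fold axis h@12; visible region now rows[8,12) x cols[16,32) = 4x16
Op 4 cut(1, 1): punch at orig (9,17); cuts so far [(9, 17)]; region rows[8,12) x cols[16,32) = 4x16
Op 5 cut(3, 14): punch at orig (11,30); cuts so far [(9, 17), (11, 30)]; region rows[8,12) x cols[16,32) = 4x16
Op 6 cut(1, 10): punch at orig (9,26); cuts so far [(9, 17), (9, 26), (11, 30)]; region rows[8,12) x cols[16,32) = 4x16
Op 7 cut(3, 5): punch at orig (11,21); cuts so far [(9, 17), (9, 26), (11, 21), (11, 30)]; region rows[8,12) x cols[16,32) = 4x16
Unfold 1 (reflect across h@12): 8 holes -> [(9, 17), (9, 26), (11, 21), (11, 30), (12, 21), (12, 30), (14, 17), (14, 26)]
Unfold 2 (reflect across h@8): 16 holes -> [(1, 17), (1, 26), (3, 21), (3, 30), (4, 21), (4, 30), (6, 17), (6, 26), (9, 17), (9, 26), (11, 21), (11, 30), (12, 21), (12, 30), (14, 17), (14, 26)]
Unfold 3 (reflect across v@16): 32 holes -> [(1, 5), (1, 14), (1, 17), (1, 26), (3, 1), (3, 10), (3, 21), (3, 30), (4, 1), (4, 10), (4, 21), (4, 30), (6, 5), (6, 14), (6, 17), (6, 26), (9, 5), (9, 14), (9, 17), (9, 26), (11, 1), (11, 10), (11, 21), (11, 30), (12, 1), (12, 10), (12, 21), (12, 30), (14, 5), (14, 14), (14, 17), (14, 26)]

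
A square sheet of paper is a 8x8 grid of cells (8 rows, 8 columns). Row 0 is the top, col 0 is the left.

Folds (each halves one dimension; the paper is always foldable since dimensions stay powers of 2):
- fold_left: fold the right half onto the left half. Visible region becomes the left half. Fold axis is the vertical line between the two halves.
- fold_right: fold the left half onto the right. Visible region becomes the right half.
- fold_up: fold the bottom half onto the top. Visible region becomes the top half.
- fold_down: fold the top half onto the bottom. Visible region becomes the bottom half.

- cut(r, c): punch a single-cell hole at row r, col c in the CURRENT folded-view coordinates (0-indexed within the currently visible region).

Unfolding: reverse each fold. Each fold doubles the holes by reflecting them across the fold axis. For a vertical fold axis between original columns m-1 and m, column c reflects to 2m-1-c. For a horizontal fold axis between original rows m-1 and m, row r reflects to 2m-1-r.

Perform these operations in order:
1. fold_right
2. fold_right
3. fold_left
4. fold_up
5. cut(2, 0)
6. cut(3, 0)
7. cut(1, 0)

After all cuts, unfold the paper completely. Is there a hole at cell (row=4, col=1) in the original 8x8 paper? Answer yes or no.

Answer: yes

Derivation:
Op 1 fold_right: fold axis v@4; visible region now rows[0,8) x cols[4,8) = 8x4
Op 2 fold_right: fold axis v@6; visible region now rows[0,8) x cols[6,8) = 8x2
Op 3 fold_left: fold axis v@7; visible region now rows[0,8) x cols[6,7) = 8x1
Op 4 fold_up: fold axis h@4; visible region now rows[0,4) x cols[6,7) = 4x1
Op 5 cut(2, 0): punch at orig (2,6); cuts so far [(2, 6)]; region rows[0,4) x cols[6,7) = 4x1
Op 6 cut(3, 0): punch at orig (3,6); cuts so far [(2, 6), (3, 6)]; region rows[0,4) x cols[6,7) = 4x1
Op 7 cut(1, 0): punch at orig (1,6); cuts so far [(1, 6), (2, 6), (3, 6)]; region rows[0,4) x cols[6,7) = 4x1
Unfold 1 (reflect across h@4): 6 holes -> [(1, 6), (2, 6), (3, 6), (4, 6), (5, 6), (6, 6)]
Unfold 2 (reflect across v@7): 12 holes -> [(1, 6), (1, 7), (2, 6), (2, 7), (3, 6), (3, 7), (4, 6), (4, 7), (5, 6), (5, 7), (6, 6), (6, 7)]
Unfold 3 (reflect across v@6): 24 holes -> [(1, 4), (1, 5), (1, 6), (1, 7), (2, 4), (2, 5), (2, 6), (2, 7), (3, 4), (3, 5), (3, 6), (3, 7), (4, 4), (4, 5), (4, 6), (4, 7), (5, 4), (5, 5), (5, 6), (5, 7), (6, 4), (6, 5), (6, 6), (6, 7)]
Unfold 4 (reflect across v@4): 48 holes -> [(1, 0), (1, 1), (1, 2), (1, 3), (1, 4), (1, 5), (1, 6), (1, 7), (2, 0), (2, 1), (2, 2), (2, 3), (2, 4), (2, 5), (2, 6), (2, 7), (3, 0), (3, 1), (3, 2), (3, 3), (3, 4), (3, 5), (3, 6), (3, 7), (4, 0), (4, 1), (4, 2), (4, 3), (4, 4), (4, 5), (4, 6), (4, 7), (5, 0), (5, 1), (5, 2), (5, 3), (5, 4), (5, 5), (5, 6), (5, 7), (6, 0), (6, 1), (6, 2), (6, 3), (6, 4), (6, 5), (6, 6), (6, 7)]
Holes: [(1, 0), (1, 1), (1, 2), (1, 3), (1, 4), (1, 5), (1, 6), (1, 7), (2, 0), (2, 1), (2, 2), (2, 3), (2, 4), (2, 5), (2, 6), (2, 7), (3, 0), (3, 1), (3, 2), (3, 3), (3, 4), (3, 5), (3, 6), (3, 7), (4, 0), (4, 1), (4, 2), (4, 3), (4, 4), (4, 5), (4, 6), (4, 7), (5, 0), (5, 1), (5, 2), (5, 3), (5, 4), (5, 5), (5, 6), (5, 7), (6, 0), (6, 1), (6, 2), (6, 3), (6, 4), (6, 5), (6, 6), (6, 7)]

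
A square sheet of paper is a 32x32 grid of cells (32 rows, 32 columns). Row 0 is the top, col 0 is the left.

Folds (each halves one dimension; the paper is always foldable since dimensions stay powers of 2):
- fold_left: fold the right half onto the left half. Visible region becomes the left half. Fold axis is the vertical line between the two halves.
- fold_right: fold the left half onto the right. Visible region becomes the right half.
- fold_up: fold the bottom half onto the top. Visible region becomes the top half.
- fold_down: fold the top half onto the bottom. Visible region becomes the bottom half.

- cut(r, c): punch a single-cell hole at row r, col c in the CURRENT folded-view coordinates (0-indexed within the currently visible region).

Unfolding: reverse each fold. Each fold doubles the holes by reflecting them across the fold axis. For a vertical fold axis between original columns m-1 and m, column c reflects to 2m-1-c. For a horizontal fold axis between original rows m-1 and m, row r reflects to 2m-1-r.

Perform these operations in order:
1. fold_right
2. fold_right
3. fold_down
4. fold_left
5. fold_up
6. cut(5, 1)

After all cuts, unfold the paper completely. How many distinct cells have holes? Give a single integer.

Op 1 fold_right: fold axis v@16; visible region now rows[0,32) x cols[16,32) = 32x16
Op 2 fold_right: fold axis v@24; visible region now rows[0,32) x cols[24,32) = 32x8
Op 3 fold_down: fold axis h@16; visible region now rows[16,32) x cols[24,32) = 16x8
Op 4 fold_left: fold axis v@28; visible region now rows[16,32) x cols[24,28) = 16x4
Op 5 fold_up: fold axis h@24; visible region now rows[16,24) x cols[24,28) = 8x4
Op 6 cut(5, 1): punch at orig (21,25); cuts so far [(21, 25)]; region rows[16,24) x cols[24,28) = 8x4
Unfold 1 (reflect across h@24): 2 holes -> [(21, 25), (26, 25)]
Unfold 2 (reflect across v@28): 4 holes -> [(21, 25), (21, 30), (26, 25), (26, 30)]
Unfold 3 (reflect across h@16): 8 holes -> [(5, 25), (5, 30), (10, 25), (10, 30), (21, 25), (21, 30), (26, 25), (26, 30)]
Unfold 4 (reflect across v@24): 16 holes -> [(5, 17), (5, 22), (5, 25), (5, 30), (10, 17), (10, 22), (10, 25), (10, 30), (21, 17), (21, 22), (21, 25), (21, 30), (26, 17), (26, 22), (26, 25), (26, 30)]
Unfold 5 (reflect across v@16): 32 holes -> [(5, 1), (5, 6), (5, 9), (5, 14), (5, 17), (5, 22), (5, 25), (5, 30), (10, 1), (10, 6), (10, 9), (10, 14), (10, 17), (10, 22), (10, 25), (10, 30), (21, 1), (21, 6), (21, 9), (21, 14), (21, 17), (21, 22), (21, 25), (21, 30), (26, 1), (26, 6), (26, 9), (26, 14), (26, 17), (26, 22), (26, 25), (26, 30)]

Answer: 32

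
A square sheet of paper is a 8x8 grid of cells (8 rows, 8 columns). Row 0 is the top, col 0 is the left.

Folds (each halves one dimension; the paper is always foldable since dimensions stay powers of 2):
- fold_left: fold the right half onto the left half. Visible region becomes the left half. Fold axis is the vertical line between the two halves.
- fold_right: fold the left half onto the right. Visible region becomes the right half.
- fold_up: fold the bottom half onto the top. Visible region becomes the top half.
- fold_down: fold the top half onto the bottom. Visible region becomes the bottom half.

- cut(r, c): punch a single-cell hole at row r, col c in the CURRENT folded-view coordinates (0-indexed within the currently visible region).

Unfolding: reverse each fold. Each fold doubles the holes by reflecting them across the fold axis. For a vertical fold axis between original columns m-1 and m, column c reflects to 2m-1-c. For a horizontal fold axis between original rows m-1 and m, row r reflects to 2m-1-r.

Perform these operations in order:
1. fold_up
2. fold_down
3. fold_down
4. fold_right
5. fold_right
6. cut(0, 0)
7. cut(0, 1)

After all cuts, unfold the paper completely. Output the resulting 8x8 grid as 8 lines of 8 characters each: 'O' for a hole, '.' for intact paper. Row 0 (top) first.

Op 1 fold_up: fold axis h@4; visible region now rows[0,4) x cols[0,8) = 4x8
Op 2 fold_down: fold axis h@2; visible region now rows[2,4) x cols[0,8) = 2x8
Op 3 fold_down: fold axis h@3; visible region now rows[3,4) x cols[0,8) = 1x8
Op 4 fold_right: fold axis v@4; visible region now rows[3,4) x cols[4,8) = 1x4
Op 5 fold_right: fold axis v@6; visible region now rows[3,4) x cols[6,8) = 1x2
Op 6 cut(0, 0): punch at orig (3,6); cuts so far [(3, 6)]; region rows[3,4) x cols[6,8) = 1x2
Op 7 cut(0, 1): punch at orig (3,7); cuts so far [(3, 6), (3, 7)]; region rows[3,4) x cols[6,8) = 1x2
Unfold 1 (reflect across v@6): 4 holes -> [(3, 4), (3, 5), (3, 6), (3, 7)]
Unfold 2 (reflect across v@4): 8 holes -> [(3, 0), (3, 1), (3, 2), (3, 3), (3, 4), (3, 5), (3, 6), (3, 7)]
Unfold 3 (reflect across h@3): 16 holes -> [(2, 0), (2, 1), (2, 2), (2, 3), (2, 4), (2, 5), (2, 6), (2, 7), (3, 0), (3, 1), (3, 2), (3, 3), (3, 4), (3, 5), (3, 6), (3, 7)]
Unfold 4 (reflect across h@2): 32 holes -> [(0, 0), (0, 1), (0, 2), (0, 3), (0, 4), (0, 5), (0, 6), (0, 7), (1, 0), (1, 1), (1, 2), (1, 3), (1, 4), (1, 5), (1, 6), (1, 7), (2, 0), (2, 1), (2, 2), (2, 3), (2, 4), (2, 5), (2, 6), (2, 7), (3, 0), (3, 1), (3, 2), (3, 3), (3, 4), (3, 5), (3, 6), (3, 7)]
Unfold 5 (reflect across h@4): 64 holes -> [(0, 0), (0, 1), (0, 2), (0, 3), (0, 4), (0, 5), (0, 6), (0, 7), (1, 0), (1, 1), (1, 2), (1, 3), (1, 4), (1, 5), (1, 6), (1, 7), (2, 0), (2, 1), (2, 2), (2, 3), (2, 4), (2, 5), (2, 6), (2, 7), (3, 0), (3, 1), (3, 2), (3, 3), (3, 4), (3, 5), (3, 6), (3, 7), (4, 0), (4, 1), (4, 2), (4, 3), (4, 4), (4, 5), (4, 6), (4, 7), (5, 0), (5, 1), (5, 2), (5, 3), (5, 4), (5, 5), (5, 6), (5, 7), (6, 0), (6, 1), (6, 2), (6, 3), (6, 4), (6, 5), (6, 6), (6, 7), (7, 0), (7, 1), (7, 2), (7, 3), (7, 4), (7, 5), (7, 6), (7, 7)]

Answer: OOOOOOOO
OOOOOOOO
OOOOOOOO
OOOOOOOO
OOOOOOOO
OOOOOOOO
OOOOOOOO
OOOOOOOO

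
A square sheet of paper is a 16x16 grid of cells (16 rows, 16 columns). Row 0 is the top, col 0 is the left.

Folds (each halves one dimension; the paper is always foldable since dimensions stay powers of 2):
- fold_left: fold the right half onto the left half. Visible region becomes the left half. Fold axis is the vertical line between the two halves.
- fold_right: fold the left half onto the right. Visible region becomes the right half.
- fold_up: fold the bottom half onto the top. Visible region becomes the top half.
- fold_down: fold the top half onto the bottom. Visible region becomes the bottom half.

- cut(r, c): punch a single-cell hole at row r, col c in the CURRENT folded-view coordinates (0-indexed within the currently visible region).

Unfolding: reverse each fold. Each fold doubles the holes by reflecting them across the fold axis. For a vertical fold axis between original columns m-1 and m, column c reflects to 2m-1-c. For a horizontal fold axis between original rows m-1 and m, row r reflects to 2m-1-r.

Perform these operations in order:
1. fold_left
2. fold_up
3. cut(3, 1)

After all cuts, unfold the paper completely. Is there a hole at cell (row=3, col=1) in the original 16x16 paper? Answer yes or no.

Answer: yes

Derivation:
Op 1 fold_left: fold axis v@8; visible region now rows[0,16) x cols[0,8) = 16x8
Op 2 fold_up: fold axis h@8; visible region now rows[0,8) x cols[0,8) = 8x8
Op 3 cut(3, 1): punch at orig (3,1); cuts so far [(3, 1)]; region rows[0,8) x cols[0,8) = 8x8
Unfold 1 (reflect across h@8): 2 holes -> [(3, 1), (12, 1)]
Unfold 2 (reflect across v@8): 4 holes -> [(3, 1), (3, 14), (12, 1), (12, 14)]
Holes: [(3, 1), (3, 14), (12, 1), (12, 14)]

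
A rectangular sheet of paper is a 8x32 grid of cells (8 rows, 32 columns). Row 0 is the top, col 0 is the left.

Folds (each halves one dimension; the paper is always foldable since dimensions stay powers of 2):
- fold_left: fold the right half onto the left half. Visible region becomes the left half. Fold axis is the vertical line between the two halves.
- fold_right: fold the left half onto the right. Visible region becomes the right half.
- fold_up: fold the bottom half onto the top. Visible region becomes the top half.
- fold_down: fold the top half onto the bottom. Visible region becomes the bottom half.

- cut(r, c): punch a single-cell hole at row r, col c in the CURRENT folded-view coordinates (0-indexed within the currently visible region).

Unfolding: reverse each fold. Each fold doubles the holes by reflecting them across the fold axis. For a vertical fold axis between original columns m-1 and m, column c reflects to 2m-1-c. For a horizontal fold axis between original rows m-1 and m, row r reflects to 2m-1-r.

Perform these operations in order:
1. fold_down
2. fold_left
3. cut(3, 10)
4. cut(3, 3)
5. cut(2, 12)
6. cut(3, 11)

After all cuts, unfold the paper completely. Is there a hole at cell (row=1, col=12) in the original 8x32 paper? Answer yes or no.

Op 1 fold_down: fold axis h@4; visible region now rows[4,8) x cols[0,32) = 4x32
Op 2 fold_left: fold axis v@16; visible region now rows[4,8) x cols[0,16) = 4x16
Op 3 cut(3, 10): punch at orig (7,10); cuts so far [(7, 10)]; region rows[4,8) x cols[0,16) = 4x16
Op 4 cut(3, 3): punch at orig (7,3); cuts so far [(7, 3), (7, 10)]; region rows[4,8) x cols[0,16) = 4x16
Op 5 cut(2, 12): punch at orig (6,12); cuts so far [(6, 12), (7, 3), (7, 10)]; region rows[4,8) x cols[0,16) = 4x16
Op 6 cut(3, 11): punch at orig (7,11); cuts so far [(6, 12), (7, 3), (7, 10), (7, 11)]; region rows[4,8) x cols[0,16) = 4x16
Unfold 1 (reflect across v@16): 8 holes -> [(6, 12), (6, 19), (7, 3), (7, 10), (7, 11), (7, 20), (7, 21), (7, 28)]
Unfold 2 (reflect across h@4): 16 holes -> [(0, 3), (0, 10), (0, 11), (0, 20), (0, 21), (0, 28), (1, 12), (1, 19), (6, 12), (6, 19), (7, 3), (7, 10), (7, 11), (7, 20), (7, 21), (7, 28)]
Holes: [(0, 3), (0, 10), (0, 11), (0, 20), (0, 21), (0, 28), (1, 12), (1, 19), (6, 12), (6, 19), (7, 3), (7, 10), (7, 11), (7, 20), (7, 21), (7, 28)]

Answer: yes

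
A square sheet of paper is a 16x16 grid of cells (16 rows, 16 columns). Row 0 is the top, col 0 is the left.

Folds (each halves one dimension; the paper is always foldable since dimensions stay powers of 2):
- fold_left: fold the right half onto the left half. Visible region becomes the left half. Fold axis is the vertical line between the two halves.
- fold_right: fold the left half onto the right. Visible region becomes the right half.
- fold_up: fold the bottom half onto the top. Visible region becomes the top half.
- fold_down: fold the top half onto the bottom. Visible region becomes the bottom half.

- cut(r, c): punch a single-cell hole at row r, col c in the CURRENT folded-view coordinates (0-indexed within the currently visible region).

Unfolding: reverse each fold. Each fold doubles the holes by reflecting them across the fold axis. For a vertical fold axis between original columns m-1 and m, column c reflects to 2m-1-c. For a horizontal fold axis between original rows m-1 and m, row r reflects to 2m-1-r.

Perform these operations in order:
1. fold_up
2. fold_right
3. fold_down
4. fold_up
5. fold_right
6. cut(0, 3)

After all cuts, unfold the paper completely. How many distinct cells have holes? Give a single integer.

Answer: 32

Derivation:
Op 1 fold_up: fold axis h@8; visible region now rows[0,8) x cols[0,16) = 8x16
Op 2 fold_right: fold axis v@8; visible region now rows[0,8) x cols[8,16) = 8x8
Op 3 fold_down: fold axis h@4; visible region now rows[4,8) x cols[8,16) = 4x8
Op 4 fold_up: fold axis h@6; visible region now rows[4,6) x cols[8,16) = 2x8
Op 5 fold_right: fold axis v@12; visible region now rows[4,6) x cols[12,16) = 2x4
Op 6 cut(0, 3): punch at orig (4,15); cuts so far [(4, 15)]; region rows[4,6) x cols[12,16) = 2x4
Unfold 1 (reflect across v@12): 2 holes -> [(4, 8), (4, 15)]
Unfold 2 (reflect across h@6): 4 holes -> [(4, 8), (4, 15), (7, 8), (7, 15)]
Unfold 3 (reflect across h@4): 8 holes -> [(0, 8), (0, 15), (3, 8), (3, 15), (4, 8), (4, 15), (7, 8), (7, 15)]
Unfold 4 (reflect across v@8): 16 holes -> [(0, 0), (0, 7), (0, 8), (0, 15), (3, 0), (3, 7), (3, 8), (3, 15), (4, 0), (4, 7), (4, 8), (4, 15), (7, 0), (7, 7), (7, 8), (7, 15)]
Unfold 5 (reflect across h@8): 32 holes -> [(0, 0), (0, 7), (0, 8), (0, 15), (3, 0), (3, 7), (3, 8), (3, 15), (4, 0), (4, 7), (4, 8), (4, 15), (7, 0), (7, 7), (7, 8), (7, 15), (8, 0), (8, 7), (8, 8), (8, 15), (11, 0), (11, 7), (11, 8), (11, 15), (12, 0), (12, 7), (12, 8), (12, 15), (15, 0), (15, 7), (15, 8), (15, 15)]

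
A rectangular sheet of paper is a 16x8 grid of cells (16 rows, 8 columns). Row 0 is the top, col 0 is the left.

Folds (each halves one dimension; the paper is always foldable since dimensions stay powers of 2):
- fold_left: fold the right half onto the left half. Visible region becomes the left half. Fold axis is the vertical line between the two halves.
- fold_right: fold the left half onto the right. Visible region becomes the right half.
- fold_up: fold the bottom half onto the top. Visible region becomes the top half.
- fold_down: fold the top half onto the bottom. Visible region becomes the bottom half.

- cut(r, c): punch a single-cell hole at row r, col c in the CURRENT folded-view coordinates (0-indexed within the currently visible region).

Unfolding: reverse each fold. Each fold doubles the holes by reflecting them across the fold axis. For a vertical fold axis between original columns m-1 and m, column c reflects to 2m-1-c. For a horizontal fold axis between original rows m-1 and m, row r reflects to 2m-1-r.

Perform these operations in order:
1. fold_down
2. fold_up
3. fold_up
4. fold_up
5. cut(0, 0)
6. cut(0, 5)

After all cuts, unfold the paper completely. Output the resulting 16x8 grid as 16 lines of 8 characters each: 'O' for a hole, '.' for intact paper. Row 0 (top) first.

Answer: O....O..
O....O..
O....O..
O....O..
O....O..
O....O..
O....O..
O....O..
O....O..
O....O..
O....O..
O....O..
O....O..
O....O..
O....O..
O....O..

Derivation:
Op 1 fold_down: fold axis h@8; visible region now rows[8,16) x cols[0,8) = 8x8
Op 2 fold_up: fold axis h@12; visible region now rows[8,12) x cols[0,8) = 4x8
Op 3 fold_up: fold axis h@10; visible region now rows[8,10) x cols[0,8) = 2x8
Op 4 fold_up: fold axis h@9; visible region now rows[8,9) x cols[0,8) = 1x8
Op 5 cut(0, 0): punch at orig (8,0); cuts so far [(8, 0)]; region rows[8,9) x cols[0,8) = 1x8
Op 6 cut(0, 5): punch at orig (8,5); cuts so far [(8, 0), (8, 5)]; region rows[8,9) x cols[0,8) = 1x8
Unfold 1 (reflect across h@9): 4 holes -> [(8, 0), (8, 5), (9, 0), (9, 5)]
Unfold 2 (reflect across h@10): 8 holes -> [(8, 0), (8, 5), (9, 0), (9, 5), (10, 0), (10, 5), (11, 0), (11, 5)]
Unfold 3 (reflect across h@12): 16 holes -> [(8, 0), (8, 5), (9, 0), (9, 5), (10, 0), (10, 5), (11, 0), (11, 5), (12, 0), (12, 5), (13, 0), (13, 5), (14, 0), (14, 5), (15, 0), (15, 5)]
Unfold 4 (reflect across h@8): 32 holes -> [(0, 0), (0, 5), (1, 0), (1, 5), (2, 0), (2, 5), (3, 0), (3, 5), (4, 0), (4, 5), (5, 0), (5, 5), (6, 0), (6, 5), (7, 0), (7, 5), (8, 0), (8, 5), (9, 0), (9, 5), (10, 0), (10, 5), (11, 0), (11, 5), (12, 0), (12, 5), (13, 0), (13, 5), (14, 0), (14, 5), (15, 0), (15, 5)]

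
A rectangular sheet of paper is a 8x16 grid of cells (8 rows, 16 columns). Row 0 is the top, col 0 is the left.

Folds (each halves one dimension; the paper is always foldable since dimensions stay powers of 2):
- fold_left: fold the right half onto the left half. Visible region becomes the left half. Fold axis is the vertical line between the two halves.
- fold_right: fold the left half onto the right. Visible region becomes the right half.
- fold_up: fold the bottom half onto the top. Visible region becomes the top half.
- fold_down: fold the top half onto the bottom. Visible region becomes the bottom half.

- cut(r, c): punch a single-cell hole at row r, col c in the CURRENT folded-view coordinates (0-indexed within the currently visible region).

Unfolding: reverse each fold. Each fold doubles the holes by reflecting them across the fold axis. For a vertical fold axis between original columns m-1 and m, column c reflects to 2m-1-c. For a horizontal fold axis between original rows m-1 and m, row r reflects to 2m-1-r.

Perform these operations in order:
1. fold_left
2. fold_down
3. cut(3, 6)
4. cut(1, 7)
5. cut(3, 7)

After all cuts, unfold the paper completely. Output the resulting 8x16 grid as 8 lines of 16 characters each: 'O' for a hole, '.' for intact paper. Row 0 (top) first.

Op 1 fold_left: fold axis v@8; visible region now rows[0,8) x cols[0,8) = 8x8
Op 2 fold_down: fold axis h@4; visible region now rows[4,8) x cols[0,8) = 4x8
Op 3 cut(3, 6): punch at orig (7,6); cuts so far [(7, 6)]; region rows[4,8) x cols[0,8) = 4x8
Op 4 cut(1, 7): punch at orig (5,7); cuts so far [(5, 7), (7, 6)]; region rows[4,8) x cols[0,8) = 4x8
Op 5 cut(3, 7): punch at orig (7,7); cuts so far [(5, 7), (7, 6), (7, 7)]; region rows[4,8) x cols[0,8) = 4x8
Unfold 1 (reflect across h@4): 6 holes -> [(0, 6), (0, 7), (2, 7), (5, 7), (7, 6), (7, 7)]
Unfold 2 (reflect across v@8): 12 holes -> [(0, 6), (0, 7), (0, 8), (0, 9), (2, 7), (2, 8), (5, 7), (5, 8), (7, 6), (7, 7), (7, 8), (7, 9)]

Answer: ......OOOO......
................
.......OO.......
................
................
.......OO.......
................
......OOOO......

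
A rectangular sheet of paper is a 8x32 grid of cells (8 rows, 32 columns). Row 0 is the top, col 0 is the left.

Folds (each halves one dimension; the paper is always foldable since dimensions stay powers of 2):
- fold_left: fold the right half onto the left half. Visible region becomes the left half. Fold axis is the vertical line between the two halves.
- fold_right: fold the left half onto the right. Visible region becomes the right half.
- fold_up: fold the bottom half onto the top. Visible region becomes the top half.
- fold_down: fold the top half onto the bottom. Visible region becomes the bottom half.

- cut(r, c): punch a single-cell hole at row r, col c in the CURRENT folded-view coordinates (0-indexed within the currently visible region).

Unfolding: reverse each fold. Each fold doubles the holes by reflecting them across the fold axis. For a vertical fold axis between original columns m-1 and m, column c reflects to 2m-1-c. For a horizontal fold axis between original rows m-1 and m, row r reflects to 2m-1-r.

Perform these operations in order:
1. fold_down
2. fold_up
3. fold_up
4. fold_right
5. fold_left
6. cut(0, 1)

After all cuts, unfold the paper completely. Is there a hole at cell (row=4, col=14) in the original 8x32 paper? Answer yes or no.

Op 1 fold_down: fold axis h@4; visible region now rows[4,8) x cols[0,32) = 4x32
Op 2 fold_up: fold axis h@6; visible region now rows[4,6) x cols[0,32) = 2x32
Op 3 fold_up: fold axis h@5; visible region now rows[4,5) x cols[0,32) = 1x32
Op 4 fold_right: fold axis v@16; visible region now rows[4,5) x cols[16,32) = 1x16
Op 5 fold_left: fold axis v@24; visible region now rows[4,5) x cols[16,24) = 1x8
Op 6 cut(0, 1): punch at orig (4,17); cuts so far [(4, 17)]; region rows[4,5) x cols[16,24) = 1x8
Unfold 1 (reflect across v@24): 2 holes -> [(4, 17), (4, 30)]
Unfold 2 (reflect across v@16): 4 holes -> [(4, 1), (4, 14), (4, 17), (4, 30)]
Unfold 3 (reflect across h@5): 8 holes -> [(4, 1), (4, 14), (4, 17), (4, 30), (5, 1), (5, 14), (5, 17), (5, 30)]
Unfold 4 (reflect across h@6): 16 holes -> [(4, 1), (4, 14), (4, 17), (4, 30), (5, 1), (5, 14), (5, 17), (5, 30), (6, 1), (6, 14), (6, 17), (6, 30), (7, 1), (7, 14), (7, 17), (7, 30)]
Unfold 5 (reflect across h@4): 32 holes -> [(0, 1), (0, 14), (0, 17), (0, 30), (1, 1), (1, 14), (1, 17), (1, 30), (2, 1), (2, 14), (2, 17), (2, 30), (3, 1), (3, 14), (3, 17), (3, 30), (4, 1), (4, 14), (4, 17), (4, 30), (5, 1), (5, 14), (5, 17), (5, 30), (6, 1), (6, 14), (6, 17), (6, 30), (7, 1), (7, 14), (7, 17), (7, 30)]
Holes: [(0, 1), (0, 14), (0, 17), (0, 30), (1, 1), (1, 14), (1, 17), (1, 30), (2, 1), (2, 14), (2, 17), (2, 30), (3, 1), (3, 14), (3, 17), (3, 30), (4, 1), (4, 14), (4, 17), (4, 30), (5, 1), (5, 14), (5, 17), (5, 30), (6, 1), (6, 14), (6, 17), (6, 30), (7, 1), (7, 14), (7, 17), (7, 30)]

Answer: yes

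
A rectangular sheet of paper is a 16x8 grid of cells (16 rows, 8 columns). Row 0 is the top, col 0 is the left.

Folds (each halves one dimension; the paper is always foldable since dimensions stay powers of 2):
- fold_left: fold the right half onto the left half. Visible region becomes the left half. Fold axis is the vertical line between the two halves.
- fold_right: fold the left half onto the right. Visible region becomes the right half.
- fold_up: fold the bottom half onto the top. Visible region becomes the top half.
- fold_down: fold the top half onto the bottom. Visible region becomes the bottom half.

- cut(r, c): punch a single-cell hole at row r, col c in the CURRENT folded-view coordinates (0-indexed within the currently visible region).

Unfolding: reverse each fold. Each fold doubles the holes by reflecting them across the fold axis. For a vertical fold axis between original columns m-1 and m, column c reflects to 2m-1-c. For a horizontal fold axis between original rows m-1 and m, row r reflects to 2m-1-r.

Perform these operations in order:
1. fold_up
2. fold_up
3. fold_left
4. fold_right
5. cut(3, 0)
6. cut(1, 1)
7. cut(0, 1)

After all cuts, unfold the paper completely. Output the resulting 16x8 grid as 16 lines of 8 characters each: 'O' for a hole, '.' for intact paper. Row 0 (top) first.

Op 1 fold_up: fold axis h@8; visible region now rows[0,8) x cols[0,8) = 8x8
Op 2 fold_up: fold axis h@4; visible region now rows[0,4) x cols[0,8) = 4x8
Op 3 fold_left: fold axis v@4; visible region now rows[0,4) x cols[0,4) = 4x4
Op 4 fold_right: fold axis v@2; visible region now rows[0,4) x cols[2,4) = 4x2
Op 5 cut(3, 0): punch at orig (3,2); cuts so far [(3, 2)]; region rows[0,4) x cols[2,4) = 4x2
Op 6 cut(1, 1): punch at orig (1,3); cuts so far [(1, 3), (3, 2)]; region rows[0,4) x cols[2,4) = 4x2
Op 7 cut(0, 1): punch at orig (0,3); cuts so far [(0, 3), (1, 3), (3, 2)]; region rows[0,4) x cols[2,4) = 4x2
Unfold 1 (reflect across v@2): 6 holes -> [(0, 0), (0, 3), (1, 0), (1, 3), (3, 1), (3, 2)]
Unfold 2 (reflect across v@4): 12 holes -> [(0, 0), (0, 3), (0, 4), (0, 7), (1, 0), (1, 3), (1, 4), (1, 7), (3, 1), (3, 2), (3, 5), (3, 6)]
Unfold 3 (reflect across h@4): 24 holes -> [(0, 0), (0, 3), (0, 4), (0, 7), (1, 0), (1, 3), (1, 4), (1, 7), (3, 1), (3, 2), (3, 5), (3, 6), (4, 1), (4, 2), (4, 5), (4, 6), (6, 0), (6, 3), (6, 4), (6, 7), (7, 0), (7, 3), (7, 4), (7, 7)]
Unfold 4 (reflect across h@8): 48 holes -> [(0, 0), (0, 3), (0, 4), (0, 7), (1, 0), (1, 3), (1, 4), (1, 7), (3, 1), (3, 2), (3, 5), (3, 6), (4, 1), (4, 2), (4, 5), (4, 6), (6, 0), (6, 3), (6, 4), (6, 7), (7, 0), (7, 3), (7, 4), (7, 7), (8, 0), (8, 3), (8, 4), (8, 7), (9, 0), (9, 3), (9, 4), (9, 7), (11, 1), (11, 2), (11, 5), (11, 6), (12, 1), (12, 2), (12, 5), (12, 6), (14, 0), (14, 3), (14, 4), (14, 7), (15, 0), (15, 3), (15, 4), (15, 7)]

Answer: O..OO..O
O..OO..O
........
.OO..OO.
.OO..OO.
........
O..OO..O
O..OO..O
O..OO..O
O..OO..O
........
.OO..OO.
.OO..OO.
........
O..OO..O
O..OO..O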